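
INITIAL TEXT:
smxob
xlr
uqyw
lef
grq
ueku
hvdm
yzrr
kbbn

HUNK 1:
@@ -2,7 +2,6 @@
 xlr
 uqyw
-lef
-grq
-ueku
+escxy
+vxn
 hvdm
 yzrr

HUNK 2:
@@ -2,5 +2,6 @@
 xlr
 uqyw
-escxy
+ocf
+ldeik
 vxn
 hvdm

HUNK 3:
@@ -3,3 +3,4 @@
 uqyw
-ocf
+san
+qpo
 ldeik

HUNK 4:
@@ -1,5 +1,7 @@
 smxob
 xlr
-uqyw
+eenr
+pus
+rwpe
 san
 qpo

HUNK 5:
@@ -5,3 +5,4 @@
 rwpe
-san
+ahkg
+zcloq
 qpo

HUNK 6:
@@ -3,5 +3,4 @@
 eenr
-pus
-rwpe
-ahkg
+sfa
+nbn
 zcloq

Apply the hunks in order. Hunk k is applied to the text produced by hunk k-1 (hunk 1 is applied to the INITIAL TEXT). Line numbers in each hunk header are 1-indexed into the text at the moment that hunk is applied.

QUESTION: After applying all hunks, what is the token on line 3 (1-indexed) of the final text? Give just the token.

Hunk 1: at line 2 remove [lef,grq,ueku] add [escxy,vxn] -> 8 lines: smxob xlr uqyw escxy vxn hvdm yzrr kbbn
Hunk 2: at line 2 remove [escxy] add [ocf,ldeik] -> 9 lines: smxob xlr uqyw ocf ldeik vxn hvdm yzrr kbbn
Hunk 3: at line 3 remove [ocf] add [san,qpo] -> 10 lines: smxob xlr uqyw san qpo ldeik vxn hvdm yzrr kbbn
Hunk 4: at line 1 remove [uqyw] add [eenr,pus,rwpe] -> 12 lines: smxob xlr eenr pus rwpe san qpo ldeik vxn hvdm yzrr kbbn
Hunk 5: at line 5 remove [san] add [ahkg,zcloq] -> 13 lines: smxob xlr eenr pus rwpe ahkg zcloq qpo ldeik vxn hvdm yzrr kbbn
Hunk 6: at line 3 remove [pus,rwpe,ahkg] add [sfa,nbn] -> 12 lines: smxob xlr eenr sfa nbn zcloq qpo ldeik vxn hvdm yzrr kbbn
Final line 3: eenr

Answer: eenr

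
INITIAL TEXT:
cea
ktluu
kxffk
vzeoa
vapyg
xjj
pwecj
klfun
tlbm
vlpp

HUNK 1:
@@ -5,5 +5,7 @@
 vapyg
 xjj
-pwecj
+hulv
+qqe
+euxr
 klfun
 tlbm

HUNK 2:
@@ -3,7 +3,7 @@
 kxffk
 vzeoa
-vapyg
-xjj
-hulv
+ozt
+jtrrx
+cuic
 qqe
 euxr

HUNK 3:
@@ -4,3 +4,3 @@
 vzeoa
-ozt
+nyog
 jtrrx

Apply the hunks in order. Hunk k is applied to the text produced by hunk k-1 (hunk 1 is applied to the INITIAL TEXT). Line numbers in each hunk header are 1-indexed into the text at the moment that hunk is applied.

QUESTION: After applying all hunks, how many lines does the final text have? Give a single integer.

Answer: 12

Derivation:
Hunk 1: at line 5 remove [pwecj] add [hulv,qqe,euxr] -> 12 lines: cea ktluu kxffk vzeoa vapyg xjj hulv qqe euxr klfun tlbm vlpp
Hunk 2: at line 3 remove [vapyg,xjj,hulv] add [ozt,jtrrx,cuic] -> 12 lines: cea ktluu kxffk vzeoa ozt jtrrx cuic qqe euxr klfun tlbm vlpp
Hunk 3: at line 4 remove [ozt] add [nyog] -> 12 lines: cea ktluu kxffk vzeoa nyog jtrrx cuic qqe euxr klfun tlbm vlpp
Final line count: 12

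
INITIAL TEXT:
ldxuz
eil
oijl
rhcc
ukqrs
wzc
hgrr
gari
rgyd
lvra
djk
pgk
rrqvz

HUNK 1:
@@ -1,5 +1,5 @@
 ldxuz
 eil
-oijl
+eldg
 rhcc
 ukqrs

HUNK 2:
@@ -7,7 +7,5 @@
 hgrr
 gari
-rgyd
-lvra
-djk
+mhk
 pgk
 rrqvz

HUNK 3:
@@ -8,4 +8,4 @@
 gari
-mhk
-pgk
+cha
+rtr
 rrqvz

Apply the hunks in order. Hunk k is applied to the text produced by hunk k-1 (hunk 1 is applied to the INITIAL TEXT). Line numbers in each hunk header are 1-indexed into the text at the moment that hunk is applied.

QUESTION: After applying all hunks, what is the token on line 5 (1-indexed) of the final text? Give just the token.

Answer: ukqrs

Derivation:
Hunk 1: at line 1 remove [oijl] add [eldg] -> 13 lines: ldxuz eil eldg rhcc ukqrs wzc hgrr gari rgyd lvra djk pgk rrqvz
Hunk 2: at line 7 remove [rgyd,lvra,djk] add [mhk] -> 11 lines: ldxuz eil eldg rhcc ukqrs wzc hgrr gari mhk pgk rrqvz
Hunk 3: at line 8 remove [mhk,pgk] add [cha,rtr] -> 11 lines: ldxuz eil eldg rhcc ukqrs wzc hgrr gari cha rtr rrqvz
Final line 5: ukqrs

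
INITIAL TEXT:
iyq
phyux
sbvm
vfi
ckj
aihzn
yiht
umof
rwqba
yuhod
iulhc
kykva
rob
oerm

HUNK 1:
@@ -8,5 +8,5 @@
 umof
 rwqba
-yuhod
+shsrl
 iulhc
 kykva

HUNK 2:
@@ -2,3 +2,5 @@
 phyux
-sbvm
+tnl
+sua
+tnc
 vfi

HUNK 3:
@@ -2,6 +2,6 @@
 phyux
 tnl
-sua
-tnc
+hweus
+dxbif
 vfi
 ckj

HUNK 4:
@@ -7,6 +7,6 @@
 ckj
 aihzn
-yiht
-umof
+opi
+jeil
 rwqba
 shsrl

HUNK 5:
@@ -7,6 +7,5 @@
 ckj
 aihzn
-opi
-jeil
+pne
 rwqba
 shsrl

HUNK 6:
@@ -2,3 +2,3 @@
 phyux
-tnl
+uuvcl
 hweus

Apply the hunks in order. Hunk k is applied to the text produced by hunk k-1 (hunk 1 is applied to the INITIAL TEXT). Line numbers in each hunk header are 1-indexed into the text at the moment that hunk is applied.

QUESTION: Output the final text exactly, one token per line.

Answer: iyq
phyux
uuvcl
hweus
dxbif
vfi
ckj
aihzn
pne
rwqba
shsrl
iulhc
kykva
rob
oerm

Derivation:
Hunk 1: at line 8 remove [yuhod] add [shsrl] -> 14 lines: iyq phyux sbvm vfi ckj aihzn yiht umof rwqba shsrl iulhc kykva rob oerm
Hunk 2: at line 2 remove [sbvm] add [tnl,sua,tnc] -> 16 lines: iyq phyux tnl sua tnc vfi ckj aihzn yiht umof rwqba shsrl iulhc kykva rob oerm
Hunk 3: at line 2 remove [sua,tnc] add [hweus,dxbif] -> 16 lines: iyq phyux tnl hweus dxbif vfi ckj aihzn yiht umof rwqba shsrl iulhc kykva rob oerm
Hunk 4: at line 7 remove [yiht,umof] add [opi,jeil] -> 16 lines: iyq phyux tnl hweus dxbif vfi ckj aihzn opi jeil rwqba shsrl iulhc kykva rob oerm
Hunk 5: at line 7 remove [opi,jeil] add [pne] -> 15 lines: iyq phyux tnl hweus dxbif vfi ckj aihzn pne rwqba shsrl iulhc kykva rob oerm
Hunk 6: at line 2 remove [tnl] add [uuvcl] -> 15 lines: iyq phyux uuvcl hweus dxbif vfi ckj aihzn pne rwqba shsrl iulhc kykva rob oerm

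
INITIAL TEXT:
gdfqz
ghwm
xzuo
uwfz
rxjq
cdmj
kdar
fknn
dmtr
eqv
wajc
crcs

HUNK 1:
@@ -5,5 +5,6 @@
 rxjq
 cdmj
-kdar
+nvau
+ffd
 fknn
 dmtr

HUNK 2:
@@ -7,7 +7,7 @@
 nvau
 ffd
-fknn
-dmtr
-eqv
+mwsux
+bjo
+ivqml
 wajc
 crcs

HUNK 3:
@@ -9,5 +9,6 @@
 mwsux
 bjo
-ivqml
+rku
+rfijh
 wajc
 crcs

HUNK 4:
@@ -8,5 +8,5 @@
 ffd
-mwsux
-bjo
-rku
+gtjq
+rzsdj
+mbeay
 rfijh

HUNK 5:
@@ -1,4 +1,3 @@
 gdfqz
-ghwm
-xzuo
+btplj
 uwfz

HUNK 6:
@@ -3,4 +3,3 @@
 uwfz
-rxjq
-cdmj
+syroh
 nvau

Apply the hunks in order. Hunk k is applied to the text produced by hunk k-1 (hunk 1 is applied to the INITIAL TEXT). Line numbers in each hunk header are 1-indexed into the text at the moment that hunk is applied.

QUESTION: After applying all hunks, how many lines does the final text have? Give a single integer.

Answer: 12

Derivation:
Hunk 1: at line 5 remove [kdar] add [nvau,ffd] -> 13 lines: gdfqz ghwm xzuo uwfz rxjq cdmj nvau ffd fknn dmtr eqv wajc crcs
Hunk 2: at line 7 remove [fknn,dmtr,eqv] add [mwsux,bjo,ivqml] -> 13 lines: gdfqz ghwm xzuo uwfz rxjq cdmj nvau ffd mwsux bjo ivqml wajc crcs
Hunk 3: at line 9 remove [ivqml] add [rku,rfijh] -> 14 lines: gdfqz ghwm xzuo uwfz rxjq cdmj nvau ffd mwsux bjo rku rfijh wajc crcs
Hunk 4: at line 8 remove [mwsux,bjo,rku] add [gtjq,rzsdj,mbeay] -> 14 lines: gdfqz ghwm xzuo uwfz rxjq cdmj nvau ffd gtjq rzsdj mbeay rfijh wajc crcs
Hunk 5: at line 1 remove [ghwm,xzuo] add [btplj] -> 13 lines: gdfqz btplj uwfz rxjq cdmj nvau ffd gtjq rzsdj mbeay rfijh wajc crcs
Hunk 6: at line 3 remove [rxjq,cdmj] add [syroh] -> 12 lines: gdfqz btplj uwfz syroh nvau ffd gtjq rzsdj mbeay rfijh wajc crcs
Final line count: 12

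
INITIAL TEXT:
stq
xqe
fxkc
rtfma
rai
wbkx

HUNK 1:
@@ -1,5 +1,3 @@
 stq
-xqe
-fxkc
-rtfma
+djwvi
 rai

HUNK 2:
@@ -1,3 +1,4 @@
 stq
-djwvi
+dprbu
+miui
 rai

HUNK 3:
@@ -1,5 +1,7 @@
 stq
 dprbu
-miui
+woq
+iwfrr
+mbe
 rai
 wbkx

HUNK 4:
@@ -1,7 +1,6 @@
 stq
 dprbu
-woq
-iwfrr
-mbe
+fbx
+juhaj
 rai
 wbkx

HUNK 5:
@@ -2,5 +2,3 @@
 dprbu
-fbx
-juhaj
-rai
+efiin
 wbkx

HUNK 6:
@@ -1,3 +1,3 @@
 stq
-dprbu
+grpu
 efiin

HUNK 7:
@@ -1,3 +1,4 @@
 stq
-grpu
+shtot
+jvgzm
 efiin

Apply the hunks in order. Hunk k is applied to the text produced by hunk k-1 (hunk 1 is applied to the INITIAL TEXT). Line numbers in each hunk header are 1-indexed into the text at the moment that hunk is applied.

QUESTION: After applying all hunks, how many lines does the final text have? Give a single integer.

Answer: 5

Derivation:
Hunk 1: at line 1 remove [xqe,fxkc,rtfma] add [djwvi] -> 4 lines: stq djwvi rai wbkx
Hunk 2: at line 1 remove [djwvi] add [dprbu,miui] -> 5 lines: stq dprbu miui rai wbkx
Hunk 3: at line 1 remove [miui] add [woq,iwfrr,mbe] -> 7 lines: stq dprbu woq iwfrr mbe rai wbkx
Hunk 4: at line 1 remove [woq,iwfrr,mbe] add [fbx,juhaj] -> 6 lines: stq dprbu fbx juhaj rai wbkx
Hunk 5: at line 2 remove [fbx,juhaj,rai] add [efiin] -> 4 lines: stq dprbu efiin wbkx
Hunk 6: at line 1 remove [dprbu] add [grpu] -> 4 lines: stq grpu efiin wbkx
Hunk 7: at line 1 remove [grpu] add [shtot,jvgzm] -> 5 lines: stq shtot jvgzm efiin wbkx
Final line count: 5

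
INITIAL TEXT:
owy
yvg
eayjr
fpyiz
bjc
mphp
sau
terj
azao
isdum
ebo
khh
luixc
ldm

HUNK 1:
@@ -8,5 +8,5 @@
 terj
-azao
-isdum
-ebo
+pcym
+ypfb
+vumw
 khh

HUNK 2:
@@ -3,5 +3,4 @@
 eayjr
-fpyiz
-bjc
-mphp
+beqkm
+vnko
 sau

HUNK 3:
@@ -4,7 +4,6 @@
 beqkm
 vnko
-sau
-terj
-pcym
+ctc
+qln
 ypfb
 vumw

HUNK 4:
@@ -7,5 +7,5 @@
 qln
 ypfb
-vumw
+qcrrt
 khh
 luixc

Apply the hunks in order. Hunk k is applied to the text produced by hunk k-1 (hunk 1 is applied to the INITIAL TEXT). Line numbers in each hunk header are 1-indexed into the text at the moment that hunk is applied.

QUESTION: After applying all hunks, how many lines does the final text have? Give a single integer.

Answer: 12

Derivation:
Hunk 1: at line 8 remove [azao,isdum,ebo] add [pcym,ypfb,vumw] -> 14 lines: owy yvg eayjr fpyiz bjc mphp sau terj pcym ypfb vumw khh luixc ldm
Hunk 2: at line 3 remove [fpyiz,bjc,mphp] add [beqkm,vnko] -> 13 lines: owy yvg eayjr beqkm vnko sau terj pcym ypfb vumw khh luixc ldm
Hunk 3: at line 4 remove [sau,terj,pcym] add [ctc,qln] -> 12 lines: owy yvg eayjr beqkm vnko ctc qln ypfb vumw khh luixc ldm
Hunk 4: at line 7 remove [vumw] add [qcrrt] -> 12 lines: owy yvg eayjr beqkm vnko ctc qln ypfb qcrrt khh luixc ldm
Final line count: 12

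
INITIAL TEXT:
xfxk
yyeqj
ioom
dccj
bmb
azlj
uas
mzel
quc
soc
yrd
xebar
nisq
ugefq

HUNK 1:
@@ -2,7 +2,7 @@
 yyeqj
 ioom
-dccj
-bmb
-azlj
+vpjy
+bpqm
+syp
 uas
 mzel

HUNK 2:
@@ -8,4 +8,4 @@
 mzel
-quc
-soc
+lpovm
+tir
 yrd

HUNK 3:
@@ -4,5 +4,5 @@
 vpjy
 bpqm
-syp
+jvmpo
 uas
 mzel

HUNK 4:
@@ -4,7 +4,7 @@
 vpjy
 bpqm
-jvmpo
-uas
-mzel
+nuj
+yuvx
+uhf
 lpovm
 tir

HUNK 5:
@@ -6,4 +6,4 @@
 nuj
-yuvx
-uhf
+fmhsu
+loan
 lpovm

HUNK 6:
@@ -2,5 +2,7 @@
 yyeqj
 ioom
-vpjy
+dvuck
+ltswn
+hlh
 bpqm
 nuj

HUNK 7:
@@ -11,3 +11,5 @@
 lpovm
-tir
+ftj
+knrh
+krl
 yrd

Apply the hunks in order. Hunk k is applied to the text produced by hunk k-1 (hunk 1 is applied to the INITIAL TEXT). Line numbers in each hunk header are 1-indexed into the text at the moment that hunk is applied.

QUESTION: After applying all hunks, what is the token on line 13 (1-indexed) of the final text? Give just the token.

Hunk 1: at line 2 remove [dccj,bmb,azlj] add [vpjy,bpqm,syp] -> 14 lines: xfxk yyeqj ioom vpjy bpqm syp uas mzel quc soc yrd xebar nisq ugefq
Hunk 2: at line 8 remove [quc,soc] add [lpovm,tir] -> 14 lines: xfxk yyeqj ioom vpjy bpqm syp uas mzel lpovm tir yrd xebar nisq ugefq
Hunk 3: at line 4 remove [syp] add [jvmpo] -> 14 lines: xfxk yyeqj ioom vpjy bpqm jvmpo uas mzel lpovm tir yrd xebar nisq ugefq
Hunk 4: at line 4 remove [jvmpo,uas,mzel] add [nuj,yuvx,uhf] -> 14 lines: xfxk yyeqj ioom vpjy bpqm nuj yuvx uhf lpovm tir yrd xebar nisq ugefq
Hunk 5: at line 6 remove [yuvx,uhf] add [fmhsu,loan] -> 14 lines: xfxk yyeqj ioom vpjy bpqm nuj fmhsu loan lpovm tir yrd xebar nisq ugefq
Hunk 6: at line 2 remove [vpjy] add [dvuck,ltswn,hlh] -> 16 lines: xfxk yyeqj ioom dvuck ltswn hlh bpqm nuj fmhsu loan lpovm tir yrd xebar nisq ugefq
Hunk 7: at line 11 remove [tir] add [ftj,knrh,krl] -> 18 lines: xfxk yyeqj ioom dvuck ltswn hlh bpqm nuj fmhsu loan lpovm ftj knrh krl yrd xebar nisq ugefq
Final line 13: knrh

Answer: knrh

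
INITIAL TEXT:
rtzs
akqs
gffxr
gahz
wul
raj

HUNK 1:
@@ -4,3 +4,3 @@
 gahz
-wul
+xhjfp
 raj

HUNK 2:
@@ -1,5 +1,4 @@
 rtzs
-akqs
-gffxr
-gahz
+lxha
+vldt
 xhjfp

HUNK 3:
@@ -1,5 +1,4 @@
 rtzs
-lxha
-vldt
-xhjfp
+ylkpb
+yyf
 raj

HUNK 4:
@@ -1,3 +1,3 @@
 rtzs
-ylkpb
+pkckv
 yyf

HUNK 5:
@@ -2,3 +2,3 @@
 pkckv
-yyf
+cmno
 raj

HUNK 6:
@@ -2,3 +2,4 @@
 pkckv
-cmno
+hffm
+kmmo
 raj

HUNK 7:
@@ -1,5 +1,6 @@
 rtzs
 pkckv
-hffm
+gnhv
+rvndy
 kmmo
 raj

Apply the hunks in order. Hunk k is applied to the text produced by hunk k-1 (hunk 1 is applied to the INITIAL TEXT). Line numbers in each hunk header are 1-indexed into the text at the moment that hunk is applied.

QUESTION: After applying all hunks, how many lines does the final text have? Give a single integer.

Answer: 6

Derivation:
Hunk 1: at line 4 remove [wul] add [xhjfp] -> 6 lines: rtzs akqs gffxr gahz xhjfp raj
Hunk 2: at line 1 remove [akqs,gffxr,gahz] add [lxha,vldt] -> 5 lines: rtzs lxha vldt xhjfp raj
Hunk 3: at line 1 remove [lxha,vldt,xhjfp] add [ylkpb,yyf] -> 4 lines: rtzs ylkpb yyf raj
Hunk 4: at line 1 remove [ylkpb] add [pkckv] -> 4 lines: rtzs pkckv yyf raj
Hunk 5: at line 2 remove [yyf] add [cmno] -> 4 lines: rtzs pkckv cmno raj
Hunk 6: at line 2 remove [cmno] add [hffm,kmmo] -> 5 lines: rtzs pkckv hffm kmmo raj
Hunk 7: at line 1 remove [hffm] add [gnhv,rvndy] -> 6 lines: rtzs pkckv gnhv rvndy kmmo raj
Final line count: 6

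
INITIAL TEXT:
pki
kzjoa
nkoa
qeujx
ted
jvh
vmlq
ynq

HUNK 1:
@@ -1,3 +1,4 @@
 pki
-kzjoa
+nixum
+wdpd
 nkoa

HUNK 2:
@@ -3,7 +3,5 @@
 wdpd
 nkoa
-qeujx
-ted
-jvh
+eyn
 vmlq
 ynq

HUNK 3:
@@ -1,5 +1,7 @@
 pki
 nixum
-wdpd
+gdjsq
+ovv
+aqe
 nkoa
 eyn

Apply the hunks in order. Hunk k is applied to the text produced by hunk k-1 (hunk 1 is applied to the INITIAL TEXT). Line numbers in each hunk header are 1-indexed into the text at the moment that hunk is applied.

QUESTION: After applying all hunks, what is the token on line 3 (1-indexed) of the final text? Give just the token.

Answer: gdjsq

Derivation:
Hunk 1: at line 1 remove [kzjoa] add [nixum,wdpd] -> 9 lines: pki nixum wdpd nkoa qeujx ted jvh vmlq ynq
Hunk 2: at line 3 remove [qeujx,ted,jvh] add [eyn] -> 7 lines: pki nixum wdpd nkoa eyn vmlq ynq
Hunk 3: at line 1 remove [wdpd] add [gdjsq,ovv,aqe] -> 9 lines: pki nixum gdjsq ovv aqe nkoa eyn vmlq ynq
Final line 3: gdjsq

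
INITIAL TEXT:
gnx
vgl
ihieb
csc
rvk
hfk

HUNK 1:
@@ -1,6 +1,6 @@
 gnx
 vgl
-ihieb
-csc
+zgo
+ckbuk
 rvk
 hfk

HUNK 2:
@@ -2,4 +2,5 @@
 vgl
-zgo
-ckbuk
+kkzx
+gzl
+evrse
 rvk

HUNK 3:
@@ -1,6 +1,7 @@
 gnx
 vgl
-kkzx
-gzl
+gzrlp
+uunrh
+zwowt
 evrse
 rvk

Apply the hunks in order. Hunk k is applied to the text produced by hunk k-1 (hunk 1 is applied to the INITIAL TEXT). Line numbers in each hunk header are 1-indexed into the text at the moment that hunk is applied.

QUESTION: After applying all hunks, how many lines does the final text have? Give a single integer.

Answer: 8

Derivation:
Hunk 1: at line 1 remove [ihieb,csc] add [zgo,ckbuk] -> 6 lines: gnx vgl zgo ckbuk rvk hfk
Hunk 2: at line 2 remove [zgo,ckbuk] add [kkzx,gzl,evrse] -> 7 lines: gnx vgl kkzx gzl evrse rvk hfk
Hunk 3: at line 1 remove [kkzx,gzl] add [gzrlp,uunrh,zwowt] -> 8 lines: gnx vgl gzrlp uunrh zwowt evrse rvk hfk
Final line count: 8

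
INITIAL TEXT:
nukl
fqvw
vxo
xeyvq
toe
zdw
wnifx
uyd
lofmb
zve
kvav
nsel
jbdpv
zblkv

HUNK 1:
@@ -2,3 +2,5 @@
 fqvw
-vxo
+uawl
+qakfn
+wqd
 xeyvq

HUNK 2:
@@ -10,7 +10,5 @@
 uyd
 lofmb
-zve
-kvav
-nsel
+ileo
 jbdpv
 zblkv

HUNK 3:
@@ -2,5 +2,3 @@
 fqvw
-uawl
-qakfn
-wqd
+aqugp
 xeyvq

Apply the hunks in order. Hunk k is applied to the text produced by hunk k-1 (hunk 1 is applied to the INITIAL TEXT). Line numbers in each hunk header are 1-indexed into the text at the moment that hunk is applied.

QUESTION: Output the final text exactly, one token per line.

Hunk 1: at line 2 remove [vxo] add [uawl,qakfn,wqd] -> 16 lines: nukl fqvw uawl qakfn wqd xeyvq toe zdw wnifx uyd lofmb zve kvav nsel jbdpv zblkv
Hunk 2: at line 10 remove [zve,kvav,nsel] add [ileo] -> 14 lines: nukl fqvw uawl qakfn wqd xeyvq toe zdw wnifx uyd lofmb ileo jbdpv zblkv
Hunk 3: at line 2 remove [uawl,qakfn,wqd] add [aqugp] -> 12 lines: nukl fqvw aqugp xeyvq toe zdw wnifx uyd lofmb ileo jbdpv zblkv

Answer: nukl
fqvw
aqugp
xeyvq
toe
zdw
wnifx
uyd
lofmb
ileo
jbdpv
zblkv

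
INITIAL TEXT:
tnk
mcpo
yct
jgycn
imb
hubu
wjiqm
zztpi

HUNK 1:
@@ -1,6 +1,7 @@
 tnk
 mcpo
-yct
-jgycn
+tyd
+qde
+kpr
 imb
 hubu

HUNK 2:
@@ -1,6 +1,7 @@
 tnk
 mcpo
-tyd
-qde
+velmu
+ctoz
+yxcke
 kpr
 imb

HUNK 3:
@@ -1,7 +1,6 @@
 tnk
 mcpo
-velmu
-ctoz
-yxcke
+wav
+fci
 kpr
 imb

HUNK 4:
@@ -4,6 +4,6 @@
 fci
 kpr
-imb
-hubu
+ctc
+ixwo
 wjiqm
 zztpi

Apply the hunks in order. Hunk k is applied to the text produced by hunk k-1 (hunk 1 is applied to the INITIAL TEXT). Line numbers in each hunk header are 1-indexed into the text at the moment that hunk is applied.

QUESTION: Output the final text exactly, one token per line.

Answer: tnk
mcpo
wav
fci
kpr
ctc
ixwo
wjiqm
zztpi

Derivation:
Hunk 1: at line 1 remove [yct,jgycn] add [tyd,qde,kpr] -> 9 lines: tnk mcpo tyd qde kpr imb hubu wjiqm zztpi
Hunk 2: at line 1 remove [tyd,qde] add [velmu,ctoz,yxcke] -> 10 lines: tnk mcpo velmu ctoz yxcke kpr imb hubu wjiqm zztpi
Hunk 3: at line 1 remove [velmu,ctoz,yxcke] add [wav,fci] -> 9 lines: tnk mcpo wav fci kpr imb hubu wjiqm zztpi
Hunk 4: at line 4 remove [imb,hubu] add [ctc,ixwo] -> 9 lines: tnk mcpo wav fci kpr ctc ixwo wjiqm zztpi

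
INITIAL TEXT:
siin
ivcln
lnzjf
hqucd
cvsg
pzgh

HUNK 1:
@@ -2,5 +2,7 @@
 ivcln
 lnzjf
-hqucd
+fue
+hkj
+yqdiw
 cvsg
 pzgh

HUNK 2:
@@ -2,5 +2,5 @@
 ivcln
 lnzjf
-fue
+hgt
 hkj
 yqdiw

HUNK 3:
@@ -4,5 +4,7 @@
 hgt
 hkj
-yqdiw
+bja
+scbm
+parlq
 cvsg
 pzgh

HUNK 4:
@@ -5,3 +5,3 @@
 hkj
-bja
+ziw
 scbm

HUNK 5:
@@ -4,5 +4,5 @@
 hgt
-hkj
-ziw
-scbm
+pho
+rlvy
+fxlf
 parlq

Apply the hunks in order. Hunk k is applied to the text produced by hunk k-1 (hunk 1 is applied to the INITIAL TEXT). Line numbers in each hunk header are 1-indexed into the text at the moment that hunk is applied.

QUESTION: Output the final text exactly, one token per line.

Answer: siin
ivcln
lnzjf
hgt
pho
rlvy
fxlf
parlq
cvsg
pzgh

Derivation:
Hunk 1: at line 2 remove [hqucd] add [fue,hkj,yqdiw] -> 8 lines: siin ivcln lnzjf fue hkj yqdiw cvsg pzgh
Hunk 2: at line 2 remove [fue] add [hgt] -> 8 lines: siin ivcln lnzjf hgt hkj yqdiw cvsg pzgh
Hunk 3: at line 4 remove [yqdiw] add [bja,scbm,parlq] -> 10 lines: siin ivcln lnzjf hgt hkj bja scbm parlq cvsg pzgh
Hunk 4: at line 5 remove [bja] add [ziw] -> 10 lines: siin ivcln lnzjf hgt hkj ziw scbm parlq cvsg pzgh
Hunk 5: at line 4 remove [hkj,ziw,scbm] add [pho,rlvy,fxlf] -> 10 lines: siin ivcln lnzjf hgt pho rlvy fxlf parlq cvsg pzgh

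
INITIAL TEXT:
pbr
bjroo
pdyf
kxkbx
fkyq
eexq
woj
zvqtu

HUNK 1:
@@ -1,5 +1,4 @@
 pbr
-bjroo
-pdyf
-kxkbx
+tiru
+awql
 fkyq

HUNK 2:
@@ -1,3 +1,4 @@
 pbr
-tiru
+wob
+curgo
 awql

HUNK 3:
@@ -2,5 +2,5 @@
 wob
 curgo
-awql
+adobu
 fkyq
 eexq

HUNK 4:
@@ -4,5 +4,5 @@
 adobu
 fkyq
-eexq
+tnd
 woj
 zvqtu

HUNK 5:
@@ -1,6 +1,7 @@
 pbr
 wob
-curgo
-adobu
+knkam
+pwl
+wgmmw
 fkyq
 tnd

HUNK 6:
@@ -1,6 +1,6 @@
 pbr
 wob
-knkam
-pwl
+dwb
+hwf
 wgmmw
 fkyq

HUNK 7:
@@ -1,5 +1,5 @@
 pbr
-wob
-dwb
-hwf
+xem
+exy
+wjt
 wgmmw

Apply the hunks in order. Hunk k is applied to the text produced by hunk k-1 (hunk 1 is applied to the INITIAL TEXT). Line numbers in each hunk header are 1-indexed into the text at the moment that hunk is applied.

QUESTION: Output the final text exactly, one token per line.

Hunk 1: at line 1 remove [bjroo,pdyf,kxkbx] add [tiru,awql] -> 7 lines: pbr tiru awql fkyq eexq woj zvqtu
Hunk 2: at line 1 remove [tiru] add [wob,curgo] -> 8 lines: pbr wob curgo awql fkyq eexq woj zvqtu
Hunk 3: at line 2 remove [awql] add [adobu] -> 8 lines: pbr wob curgo adobu fkyq eexq woj zvqtu
Hunk 4: at line 4 remove [eexq] add [tnd] -> 8 lines: pbr wob curgo adobu fkyq tnd woj zvqtu
Hunk 5: at line 1 remove [curgo,adobu] add [knkam,pwl,wgmmw] -> 9 lines: pbr wob knkam pwl wgmmw fkyq tnd woj zvqtu
Hunk 6: at line 1 remove [knkam,pwl] add [dwb,hwf] -> 9 lines: pbr wob dwb hwf wgmmw fkyq tnd woj zvqtu
Hunk 7: at line 1 remove [wob,dwb,hwf] add [xem,exy,wjt] -> 9 lines: pbr xem exy wjt wgmmw fkyq tnd woj zvqtu

Answer: pbr
xem
exy
wjt
wgmmw
fkyq
tnd
woj
zvqtu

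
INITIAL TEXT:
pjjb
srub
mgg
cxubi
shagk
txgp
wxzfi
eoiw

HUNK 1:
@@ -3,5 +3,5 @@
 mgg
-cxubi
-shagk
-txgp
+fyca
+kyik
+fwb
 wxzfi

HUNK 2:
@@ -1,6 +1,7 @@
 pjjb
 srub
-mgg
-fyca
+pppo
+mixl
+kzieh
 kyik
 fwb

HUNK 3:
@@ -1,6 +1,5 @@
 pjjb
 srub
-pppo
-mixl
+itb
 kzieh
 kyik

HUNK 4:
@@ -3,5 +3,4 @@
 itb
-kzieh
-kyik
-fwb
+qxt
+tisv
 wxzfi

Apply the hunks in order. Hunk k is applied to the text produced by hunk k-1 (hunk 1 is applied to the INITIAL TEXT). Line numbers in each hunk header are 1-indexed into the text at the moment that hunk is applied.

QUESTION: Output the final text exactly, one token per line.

Answer: pjjb
srub
itb
qxt
tisv
wxzfi
eoiw

Derivation:
Hunk 1: at line 3 remove [cxubi,shagk,txgp] add [fyca,kyik,fwb] -> 8 lines: pjjb srub mgg fyca kyik fwb wxzfi eoiw
Hunk 2: at line 1 remove [mgg,fyca] add [pppo,mixl,kzieh] -> 9 lines: pjjb srub pppo mixl kzieh kyik fwb wxzfi eoiw
Hunk 3: at line 1 remove [pppo,mixl] add [itb] -> 8 lines: pjjb srub itb kzieh kyik fwb wxzfi eoiw
Hunk 4: at line 3 remove [kzieh,kyik,fwb] add [qxt,tisv] -> 7 lines: pjjb srub itb qxt tisv wxzfi eoiw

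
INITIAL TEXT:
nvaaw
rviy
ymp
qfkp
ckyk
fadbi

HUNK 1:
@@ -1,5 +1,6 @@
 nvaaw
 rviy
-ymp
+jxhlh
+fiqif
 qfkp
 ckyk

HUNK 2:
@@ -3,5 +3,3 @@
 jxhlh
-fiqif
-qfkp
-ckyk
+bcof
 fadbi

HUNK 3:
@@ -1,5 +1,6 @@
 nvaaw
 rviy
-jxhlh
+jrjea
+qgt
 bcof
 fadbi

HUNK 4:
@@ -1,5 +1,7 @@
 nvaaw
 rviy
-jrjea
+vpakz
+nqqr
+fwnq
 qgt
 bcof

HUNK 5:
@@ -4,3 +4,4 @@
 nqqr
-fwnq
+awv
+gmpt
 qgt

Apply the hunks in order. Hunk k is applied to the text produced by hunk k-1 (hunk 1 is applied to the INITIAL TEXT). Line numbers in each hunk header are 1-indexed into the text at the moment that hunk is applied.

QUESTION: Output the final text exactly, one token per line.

Hunk 1: at line 1 remove [ymp] add [jxhlh,fiqif] -> 7 lines: nvaaw rviy jxhlh fiqif qfkp ckyk fadbi
Hunk 2: at line 3 remove [fiqif,qfkp,ckyk] add [bcof] -> 5 lines: nvaaw rviy jxhlh bcof fadbi
Hunk 3: at line 1 remove [jxhlh] add [jrjea,qgt] -> 6 lines: nvaaw rviy jrjea qgt bcof fadbi
Hunk 4: at line 1 remove [jrjea] add [vpakz,nqqr,fwnq] -> 8 lines: nvaaw rviy vpakz nqqr fwnq qgt bcof fadbi
Hunk 5: at line 4 remove [fwnq] add [awv,gmpt] -> 9 lines: nvaaw rviy vpakz nqqr awv gmpt qgt bcof fadbi

Answer: nvaaw
rviy
vpakz
nqqr
awv
gmpt
qgt
bcof
fadbi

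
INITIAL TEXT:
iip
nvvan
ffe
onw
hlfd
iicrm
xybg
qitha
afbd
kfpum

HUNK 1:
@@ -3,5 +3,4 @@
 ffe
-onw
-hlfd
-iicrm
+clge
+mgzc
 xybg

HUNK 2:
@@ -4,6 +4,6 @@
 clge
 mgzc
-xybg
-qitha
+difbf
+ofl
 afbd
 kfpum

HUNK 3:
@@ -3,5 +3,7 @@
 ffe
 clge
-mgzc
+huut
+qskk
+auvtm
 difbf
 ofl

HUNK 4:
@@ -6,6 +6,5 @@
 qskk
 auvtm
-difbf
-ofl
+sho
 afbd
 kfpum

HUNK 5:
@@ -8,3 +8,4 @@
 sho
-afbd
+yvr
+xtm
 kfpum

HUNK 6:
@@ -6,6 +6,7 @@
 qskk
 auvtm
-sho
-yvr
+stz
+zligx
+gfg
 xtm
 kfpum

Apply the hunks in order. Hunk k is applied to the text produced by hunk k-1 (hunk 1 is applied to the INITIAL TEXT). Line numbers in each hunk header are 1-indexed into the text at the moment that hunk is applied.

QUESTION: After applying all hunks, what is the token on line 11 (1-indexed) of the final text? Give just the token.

Hunk 1: at line 3 remove [onw,hlfd,iicrm] add [clge,mgzc] -> 9 lines: iip nvvan ffe clge mgzc xybg qitha afbd kfpum
Hunk 2: at line 4 remove [xybg,qitha] add [difbf,ofl] -> 9 lines: iip nvvan ffe clge mgzc difbf ofl afbd kfpum
Hunk 3: at line 3 remove [mgzc] add [huut,qskk,auvtm] -> 11 lines: iip nvvan ffe clge huut qskk auvtm difbf ofl afbd kfpum
Hunk 4: at line 6 remove [difbf,ofl] add [sho] -> 10 lines: iip nvvan ffe clge huut qskk auvtm sho afbd kfpum
Hunk 5: at line 8 remove [afbd] add [yvr,xtm] -> 11 lines: iip nvvan ffe clge huut qskk auvtm sho yvr xtm kfpum
Hunk 6: at line 6 remove [sho,yvr] add [stz,zligx,gfg] -> 12 lines: iip nvvan ffe clge huut qskk auvtm stz zligx gfg xtm kfpum
Final line 11: xtm

Answer: xtm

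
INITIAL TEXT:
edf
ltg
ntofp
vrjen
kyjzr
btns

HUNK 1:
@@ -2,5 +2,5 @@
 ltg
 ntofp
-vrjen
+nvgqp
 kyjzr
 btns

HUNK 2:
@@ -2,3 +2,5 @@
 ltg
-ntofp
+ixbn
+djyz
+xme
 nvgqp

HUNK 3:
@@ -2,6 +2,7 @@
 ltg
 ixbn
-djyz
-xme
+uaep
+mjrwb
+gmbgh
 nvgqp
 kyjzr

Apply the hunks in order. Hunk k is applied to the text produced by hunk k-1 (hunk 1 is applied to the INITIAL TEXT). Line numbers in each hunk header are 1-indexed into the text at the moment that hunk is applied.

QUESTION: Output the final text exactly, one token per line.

Answer: edf
ltg
ixbn
uaep
mjrwb
gmbgh
nvgqp
kyjzr
btns

Derivation:
Hunk 1: at line 2 remove [vrjen] add [nvgqp] -> 6 lines: edf ltg ntofp nvgqp kyjzr btns
Hunk 2: at line 2 remove [ntofp] add [ixbn,djyz,xme] -> 8 lines: edf ltg ixbn djyz xme nvgqp kyjzr btns
Hunk 3: at line 2 remove [djyz,xme] add [uaep,mjrwb,gmbgh] -> 9 lines: edf ltg ixbn uaep mjrwb gmbgh nvgqp kyjzr btns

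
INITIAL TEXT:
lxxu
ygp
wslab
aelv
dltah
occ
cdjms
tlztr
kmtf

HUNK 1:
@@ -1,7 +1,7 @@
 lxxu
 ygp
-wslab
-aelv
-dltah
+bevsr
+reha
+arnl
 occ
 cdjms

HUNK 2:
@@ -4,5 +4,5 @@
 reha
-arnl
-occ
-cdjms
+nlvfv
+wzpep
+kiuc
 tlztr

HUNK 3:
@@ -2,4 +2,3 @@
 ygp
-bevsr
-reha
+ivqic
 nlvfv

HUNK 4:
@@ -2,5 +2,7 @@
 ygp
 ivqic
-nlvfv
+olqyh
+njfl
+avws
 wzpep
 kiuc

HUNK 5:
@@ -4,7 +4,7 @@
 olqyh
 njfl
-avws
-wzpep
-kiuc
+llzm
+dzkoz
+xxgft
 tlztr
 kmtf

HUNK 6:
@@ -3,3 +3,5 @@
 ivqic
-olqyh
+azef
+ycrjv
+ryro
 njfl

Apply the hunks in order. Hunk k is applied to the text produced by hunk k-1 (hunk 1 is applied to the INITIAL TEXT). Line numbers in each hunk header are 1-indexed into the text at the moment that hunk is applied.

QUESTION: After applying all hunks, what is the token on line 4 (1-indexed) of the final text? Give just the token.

Hunk 1: at line 1 remove [wslab,aelv,dltah] add [bevsr,reha,arnl] -> 9 lines: lxxu ygp bevsr reha arnl occ cdjms tlztr kmtf
Hunk 2: at line 4 remove [arnl,occ,cdjms] add [nlvfv,wzpep,kiuc] -> 9 lines: lxxu ygp bevsr reha nlvfv wzpep kiuc tlztr kmtf
Hunk 3: at line 2 remove [bevsr,reha] add [ivqic] -> 8 lines: lxxu ygp ivqic nlvfv wzpep kiuc tlztr kmtf
Hunk 4: at line 2 remove [nlvfv] add [olqyh,njfl,avws] -> 10 lines: lxxu ygp ivqic olqyh njfl avws wzpep kiuc tlztr kmtf
Hunk 5: at line 4 remove [avws,wzpep,kiuc] add [llzm,dzkoz,xxgft] -> 10 lines: lxxu ygp ivqic olqyh njfl llzm dzkoz xxgft tlztr kmtf
Hunk 6: at line 3 remove [olqyh] add [azef,ycrjv,ryro] -> 12 lines: lxxu ygp ivqic azef ycrjv ryro njfl llzm dzkoz xxgft tlztr kmtf
Final line 4: azef

Answer: azef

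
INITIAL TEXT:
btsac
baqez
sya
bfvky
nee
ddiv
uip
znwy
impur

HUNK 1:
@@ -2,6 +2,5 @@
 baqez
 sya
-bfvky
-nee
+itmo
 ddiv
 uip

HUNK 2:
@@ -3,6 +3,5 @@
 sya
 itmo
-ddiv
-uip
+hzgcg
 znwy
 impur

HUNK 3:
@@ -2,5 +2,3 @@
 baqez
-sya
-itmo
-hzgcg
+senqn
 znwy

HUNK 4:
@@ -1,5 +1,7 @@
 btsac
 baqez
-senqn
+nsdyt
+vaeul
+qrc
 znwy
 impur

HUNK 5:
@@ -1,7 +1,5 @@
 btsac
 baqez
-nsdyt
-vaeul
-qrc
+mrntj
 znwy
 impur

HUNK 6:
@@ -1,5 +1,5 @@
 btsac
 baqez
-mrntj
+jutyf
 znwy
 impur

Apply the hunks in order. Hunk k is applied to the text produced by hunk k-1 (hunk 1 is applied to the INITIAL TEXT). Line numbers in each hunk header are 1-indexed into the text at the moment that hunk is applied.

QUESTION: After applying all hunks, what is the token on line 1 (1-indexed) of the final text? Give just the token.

Answer: btsac

Derivation:
Hunk 1: at line 2 remove [bfvky,nee] add [itmo] -> 8 lines: btsac baqez sya itmo ddiv uip znwy impur
Hunk 2: at line 3 remove [ddiv,uip] add [hzgcg] -> 7 lines: btsac baqez sya itmo hzgcg znwy impur
Hunk 3: at line 2 remove [sya,itmo,hzgcg] add [senqn] -> 5 lines: btsac baqez senqn znwy impur
Hunk 4: at line 1 remove [senqn] add [nsdyt,vaeul,qrc] -> 7 lines: btsac baqez nsdyt vaeul qrc znwy impur
Hunk 5: at line 1 remove [nsdyt,vaeul,qrc] add [mrntj] -> 5 lines: btsac baqez mrntj znwy impur
Hunk 6: at line 1 remove [mrntj] add [jutyf] -> 5 lines: btsac baqez jutyf znwy impur
Final line 1: btsac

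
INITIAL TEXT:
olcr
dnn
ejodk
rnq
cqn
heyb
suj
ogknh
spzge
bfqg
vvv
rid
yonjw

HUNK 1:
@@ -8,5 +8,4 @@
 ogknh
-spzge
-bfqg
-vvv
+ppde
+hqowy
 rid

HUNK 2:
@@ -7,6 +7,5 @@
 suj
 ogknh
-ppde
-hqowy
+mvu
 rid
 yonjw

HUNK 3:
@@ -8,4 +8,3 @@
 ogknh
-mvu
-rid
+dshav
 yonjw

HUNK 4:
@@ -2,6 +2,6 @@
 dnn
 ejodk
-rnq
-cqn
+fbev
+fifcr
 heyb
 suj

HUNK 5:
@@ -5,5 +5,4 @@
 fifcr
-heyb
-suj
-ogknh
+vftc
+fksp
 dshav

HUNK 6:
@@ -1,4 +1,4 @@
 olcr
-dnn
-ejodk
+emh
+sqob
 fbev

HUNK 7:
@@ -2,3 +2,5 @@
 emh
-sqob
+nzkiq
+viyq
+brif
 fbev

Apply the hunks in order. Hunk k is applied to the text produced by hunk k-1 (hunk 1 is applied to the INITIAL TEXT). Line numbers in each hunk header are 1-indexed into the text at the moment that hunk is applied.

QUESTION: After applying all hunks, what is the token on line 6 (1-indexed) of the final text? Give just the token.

Hunk 1: at line 8 remove [spzge,bfqg,vvv] add [ppde,hqowy] -> 12 lines: olcr dnn ejodk rnq cqn heyb suj ogknh ppde hqowy rid yonjw
Hunk 2: at line 7 remove [ppde,hqowy] add [mvu] -> 11 lines: olcr dnn ejodk rnq cqn heyb suj ogknh mvu rid yonjw
Hunk 3: at line 8 remove [mvu,rid] add [dshav] -> 10 lines: olcr dnn ejodk rnq cqn heyb suj ogknh dshav yonjw
Hunk 4: at line 2 remove [rnq,cqn] add [fbev,fifcr] -> 10 lines: olcr dnn ejodk fbev fifcr heyb suj ogknh dshav yonjw
Hunk 5: at line 5 remove [heyb,suj,ogknh] add [vftc,fksp] -> 9 lines: olcr dnn ejodk fbev fifcr vftc fksp dshav yonjw
Hunk 6: at line 1 remove [dnn,ejodk] add [emh,sqob] -> 9 lines: olcr emh sqob fbev fifcr vftc fksp dshav yonjw
Hunk 7: at line 2 remove [sqob] add [nzkiq,viyq,brif] -> 11 lines: olcr emh nzkiq viyq brif fbev fifcr vftc fksp dshav yonjw
Final line 6: fbev

Answer: fbev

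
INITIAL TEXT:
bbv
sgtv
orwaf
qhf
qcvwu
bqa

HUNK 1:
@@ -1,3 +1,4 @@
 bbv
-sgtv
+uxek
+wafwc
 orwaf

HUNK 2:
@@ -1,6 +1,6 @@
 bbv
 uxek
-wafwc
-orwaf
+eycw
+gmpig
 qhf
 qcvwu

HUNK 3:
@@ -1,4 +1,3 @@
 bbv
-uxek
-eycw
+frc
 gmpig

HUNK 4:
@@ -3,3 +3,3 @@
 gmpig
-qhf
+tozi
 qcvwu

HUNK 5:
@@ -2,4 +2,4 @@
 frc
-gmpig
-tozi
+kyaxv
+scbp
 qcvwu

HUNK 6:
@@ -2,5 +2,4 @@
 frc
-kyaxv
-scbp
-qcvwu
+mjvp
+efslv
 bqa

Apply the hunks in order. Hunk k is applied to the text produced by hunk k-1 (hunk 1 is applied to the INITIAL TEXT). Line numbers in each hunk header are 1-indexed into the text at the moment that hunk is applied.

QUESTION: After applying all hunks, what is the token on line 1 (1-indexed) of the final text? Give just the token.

Answer: bbv

Derivation:
Hunk 1: at line 1 remove [sgtv] add [uxek,wafwc] -> 7 lines: bbv uxek wafwc orwaf qhf qcvwu bqa
Hunk 2: at line 1 remove [wafwc,orwaf] add [eycw,gmpig] -> 7 lines: bbv uxek eycw gmpig qhf qcvwu bqa
Hunk 3: at line 1 remove [uxek,eycw] add [frc] -> 6 lines: bbv frc gmpig qhf qcvwu bqa
Hunk 4: at line 3 remove [qhf] add [tozi] -> 6 lines: bbv frc gmpig tozi qcvwu bqa
Hunk 5: at line 2 remove [gmpig,tozi] add [kyaxv,scbp] -> 6 lines: bbv frc kyaxv scbp qcvwu bqa
Hunk 6: at line 2 remove [kyaxv,scbp,qcvwu] add [mjvp,efslv] -> 5 lines: bbv frc mjvp efslv bqa
Final line 1: bbv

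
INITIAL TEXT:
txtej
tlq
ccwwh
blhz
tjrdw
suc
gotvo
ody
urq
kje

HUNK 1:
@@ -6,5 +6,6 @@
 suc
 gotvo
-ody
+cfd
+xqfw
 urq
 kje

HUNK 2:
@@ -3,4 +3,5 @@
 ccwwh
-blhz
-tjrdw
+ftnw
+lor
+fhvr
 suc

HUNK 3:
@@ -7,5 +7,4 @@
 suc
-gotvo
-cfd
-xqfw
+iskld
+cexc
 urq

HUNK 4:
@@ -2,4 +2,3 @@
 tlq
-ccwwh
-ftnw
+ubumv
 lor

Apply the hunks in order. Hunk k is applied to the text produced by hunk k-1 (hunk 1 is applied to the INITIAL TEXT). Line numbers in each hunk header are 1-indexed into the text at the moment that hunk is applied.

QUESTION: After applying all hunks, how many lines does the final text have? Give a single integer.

Hunk 1: at line 6 remove [ody] add [cfd,xqfw] -> 11 lines: txtej tlq ccwwh blhz tjrdw suc gotvo cfd xqfw urq kje
Hunk 2: at line 3 remove [blhz,tjrdw] add [ftnw,lor,fhvr] -> 12 lines: txtej tlq ccwwh ftnw lor fhvr suc gotvo cfd xqfw urq kje
Hunk 3: at line 7 remove [gotvo,cfd,xqfw] add [iskld,cexc] -> 11 lines: txtej tlq ccwwh ftnw lor fhvr suc iskld cexc urq kje
Hunk 4: at line 2 remove [ccwwh,ftnw] add [ubumv] -> 10 lines: txtej tlq ubumv lor fhvr suc iskld cexc urq kje
Final line count: 10

Answer: 10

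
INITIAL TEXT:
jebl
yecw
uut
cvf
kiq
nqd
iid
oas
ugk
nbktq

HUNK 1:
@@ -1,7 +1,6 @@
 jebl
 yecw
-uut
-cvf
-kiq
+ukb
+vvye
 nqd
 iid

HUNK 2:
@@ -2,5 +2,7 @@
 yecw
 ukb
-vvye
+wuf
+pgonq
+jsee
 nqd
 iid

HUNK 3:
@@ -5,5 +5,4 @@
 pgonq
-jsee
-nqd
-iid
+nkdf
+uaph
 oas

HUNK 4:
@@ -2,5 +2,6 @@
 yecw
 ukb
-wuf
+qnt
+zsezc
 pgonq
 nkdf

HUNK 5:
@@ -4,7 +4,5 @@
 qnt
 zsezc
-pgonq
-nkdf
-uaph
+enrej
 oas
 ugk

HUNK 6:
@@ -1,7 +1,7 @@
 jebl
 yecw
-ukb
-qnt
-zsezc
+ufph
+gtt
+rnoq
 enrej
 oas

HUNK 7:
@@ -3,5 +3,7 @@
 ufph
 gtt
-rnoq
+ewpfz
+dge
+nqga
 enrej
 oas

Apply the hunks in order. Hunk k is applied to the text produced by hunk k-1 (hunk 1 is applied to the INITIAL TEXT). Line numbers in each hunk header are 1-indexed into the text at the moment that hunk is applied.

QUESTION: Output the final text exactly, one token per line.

Answer: jebl
yecw
ufph
gtt
ewpfz
dge
nqga
enrej
oas
ugk
nbktq

Derivation:
Hunk 1: at line 1 remove [uut,cvf,kiq] add [ukb,vvye] -> 9 lines: jebl yecw ukb vvye nqd iid oas ugk nbktq
Hunk 2: at line 2 remove [vvye] add [wuf,pgonq,jsee] -> 11 lines: jebl yecw ukb wuf pgonq jsee nqd iid oas ugk nbktq
Hunk 3: at line 5 remove [jsee,nqd,iid] add [nkdf,uaph] -> 10 lines: jebl yecw ukb wuf pgonq nkdf uaph oas ugk nbktq
Hunk 4: at line 2 remove [wuf] add [qnt,zsezc] -> 11 lines: jebl yecw ukb qnt zsezc pgonq nkdf uaph oas ugk nbktq
Hunk 5: at line 4 remove [pgonq,nkdf,uaph] add [enrej] -> 9 lines: jebl yecw ukb qnt zsezc enrej oas ugk nbktq
Hunk 6: at line 1 remove [ukb,qnt,zsezc] add [ufph,gtt,rnoq] -> 9 lines: jebl yecw ufph gtt rnoq enrej oas ugk nbktq
Hunk 7: at line 3 remove [rnoq] add [ewpfz,dge,nqga] -> 11 lines: jebl yecw ufph gtt ewpfz dge nqga enrej oas ugk nbktq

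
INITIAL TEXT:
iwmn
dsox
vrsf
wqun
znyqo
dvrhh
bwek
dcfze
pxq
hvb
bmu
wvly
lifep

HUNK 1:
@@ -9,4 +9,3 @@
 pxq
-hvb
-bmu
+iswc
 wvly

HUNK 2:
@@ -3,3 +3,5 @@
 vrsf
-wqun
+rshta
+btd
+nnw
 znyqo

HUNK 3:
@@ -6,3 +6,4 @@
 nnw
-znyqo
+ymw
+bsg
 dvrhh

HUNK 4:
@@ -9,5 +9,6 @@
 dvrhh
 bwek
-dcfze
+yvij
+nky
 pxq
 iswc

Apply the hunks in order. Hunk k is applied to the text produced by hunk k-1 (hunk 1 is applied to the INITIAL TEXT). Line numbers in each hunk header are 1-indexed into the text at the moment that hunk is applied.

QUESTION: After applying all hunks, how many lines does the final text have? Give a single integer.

Hunk 1: at line 9 remove [hvb,bmu] add [iswc] -> 12 lines: iwmn dsox vrsf wqun znyqo dvrhh bwek dcfze pxq iswc wvly lifep
Hunk 2: at line 3 remove [wqun] add [rshta,btd,nnw] -> 14 lines: iwmn dsox vrsf rshta btd nnw znyqo dvrhh bwek dcfze pxq iswc wvly lifep
Hunk 3: at line 6 remove [znyqo] add [ymw,bsg] -> 15 lines: iwmn dsox vrsf rshta btd nnw ymw bsg dvrhh bwek dcfze pxq iswc wvly lifep
Hunk 4: at line 9 remove [dcfze] add [yvij,nky] -> 16 lines: iwmn dsox vrsf rshta btd nnw ymw bsg dvrhh bwek yvij nky pxq iswc wvly lifep
Final line count: 16

Answer: 16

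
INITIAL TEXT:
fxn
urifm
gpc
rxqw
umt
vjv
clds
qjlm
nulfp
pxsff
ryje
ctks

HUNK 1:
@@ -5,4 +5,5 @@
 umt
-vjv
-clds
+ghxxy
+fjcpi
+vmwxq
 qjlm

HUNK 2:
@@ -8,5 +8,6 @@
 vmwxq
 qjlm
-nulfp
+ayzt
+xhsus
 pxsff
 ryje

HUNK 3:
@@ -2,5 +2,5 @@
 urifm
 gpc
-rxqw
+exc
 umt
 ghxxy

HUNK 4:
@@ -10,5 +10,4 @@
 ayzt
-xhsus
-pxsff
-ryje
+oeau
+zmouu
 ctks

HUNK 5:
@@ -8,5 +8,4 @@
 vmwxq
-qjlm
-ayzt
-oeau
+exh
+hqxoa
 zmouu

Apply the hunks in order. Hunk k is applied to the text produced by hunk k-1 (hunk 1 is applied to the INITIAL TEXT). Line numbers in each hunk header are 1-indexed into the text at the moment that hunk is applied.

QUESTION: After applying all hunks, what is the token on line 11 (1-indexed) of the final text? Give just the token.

Hunk 1: at line 5 remove [vjv,clds] add [ghxxy,fjcpi,vmwxq] -> 13 lines: fxn urifm gpc rxqw umt ghxxy fjcpi vmwxq qjlm nulfp pxsff ryje ctks
Hunk 2: at line 8 remove [nulfp] add [ayzt,xhsus] -> 14 lines: fxn urifm gpc rxqw umt ghxxy fjcpi vmwxq qjlm ayzt xhsus pxsff ryje ctks
Hunk 3: at line 2 remove [rxqw] add [exc] -> 14 lines: fxn urifm gpc exc umt ghxxy fjcpi vmwxq qjlm ayzt xhsus pxsff ryje ctks
Hunk 4: at line 10 remove [xhsus,pxsff,ryje] add [oeau,zmouu] -> 13 lines: fxn urifm gpc exc umt ghxxy fjcpi vmwxq qjlm ayzt oeau zmouu ctks
Hunk 5: at line 8 remove [qjlm,ayzt,oeau] add [exh,hqxoa] -> 12 lines: fxn urifm gpc exc umt ghxxy fjcpi vmwxq exh hqxoa zmouu ctks
Final line 11: zmouu

Answer: zmouu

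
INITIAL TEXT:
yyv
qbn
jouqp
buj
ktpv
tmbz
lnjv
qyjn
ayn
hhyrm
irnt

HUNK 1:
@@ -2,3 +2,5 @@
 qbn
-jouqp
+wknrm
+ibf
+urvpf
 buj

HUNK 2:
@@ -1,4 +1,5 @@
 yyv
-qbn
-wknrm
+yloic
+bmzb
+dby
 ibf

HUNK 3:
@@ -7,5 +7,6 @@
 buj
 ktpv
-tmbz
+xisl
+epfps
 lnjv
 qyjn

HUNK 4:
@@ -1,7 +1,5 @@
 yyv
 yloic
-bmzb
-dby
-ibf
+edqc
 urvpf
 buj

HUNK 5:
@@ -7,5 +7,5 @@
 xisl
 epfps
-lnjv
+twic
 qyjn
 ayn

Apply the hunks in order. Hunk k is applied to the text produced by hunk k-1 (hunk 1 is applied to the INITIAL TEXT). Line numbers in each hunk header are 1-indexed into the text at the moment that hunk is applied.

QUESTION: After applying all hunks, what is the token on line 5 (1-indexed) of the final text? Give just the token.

Answer: buj

Derivation:
Hunk 1: at line 2 remove [jouqp] add [wknrm,ibf,urvpf] -> 13 lines: yyv qbn wknrm ibf urvpf buj ktpv tmbz lnjv qyjn ayn hhyrm irnt
Hunk 2: at line 1 remove [qbn,wknrm] add [yloic,bmzb,dby] -> 14 lines: yyv yloic bmzb dby ibf urvpf buj ktpv tmbz lnjv qyjn ayn hhyrm irnt
Hunk 3: at line 7 remove [tmbz] add [xisl,epfps] -> 15 lines: yyv yloic bmzb dby ibf urvpf buj ktpv xisl epfps lnjv qyjn ayn hhyrm irnt
Hunk 4: at line 1 remove [bmzb,dby,ibf] add [edqc] -> 13 lines: yyv yloic edqc urvpf buj ktpv xisl epfps lnjv qyjn ayn hhyrm irnt
Hunk 5: at line 7 remove [lnjv] add [twic] -> 13 lines: yyv yloic edqc urvpf buj ktpv xisl epfps twic qyjn ayn hhyrm irnt
Final line 5: buj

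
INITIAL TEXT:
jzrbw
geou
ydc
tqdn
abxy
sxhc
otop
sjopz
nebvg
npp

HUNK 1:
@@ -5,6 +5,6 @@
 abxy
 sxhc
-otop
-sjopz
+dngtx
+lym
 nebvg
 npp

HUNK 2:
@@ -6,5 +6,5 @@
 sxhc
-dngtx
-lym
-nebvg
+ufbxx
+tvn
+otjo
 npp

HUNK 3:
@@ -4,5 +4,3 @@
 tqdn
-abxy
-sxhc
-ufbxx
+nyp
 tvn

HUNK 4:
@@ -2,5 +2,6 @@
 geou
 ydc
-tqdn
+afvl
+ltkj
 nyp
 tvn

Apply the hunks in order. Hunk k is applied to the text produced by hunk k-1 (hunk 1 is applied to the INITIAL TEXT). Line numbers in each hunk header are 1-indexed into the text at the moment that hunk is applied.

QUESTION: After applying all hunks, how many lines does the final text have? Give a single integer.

Hunk 1: at line 5 remove [otop,sjopz] add [dngtx,lym] -> 10 lines: jzrbw geou ydc tqdn abxy sxhc dngtx lym nebvg npp
Hunk 2: at line 6 remove [dngtx,lym,nebvg] add [ufbxx,tvn,otjo] -> 10 lines: jzrbw geou ydc tqdn abxy sxhc ufbxx tvn otjo npp
Hunk 3: at line 4 remove [abxy,sxhc,ufbxx] add [nyp] -> 8 lines: jzrbw geou ydc tqdn nyp tvn otjo npp
Hunk 4: at line 2 remove [tqdn] add [afvl,ltkj] -> 9 lines: jzrbw geou ydc afvl ltkj nyp tvn otjo npp
Final line count: 9

Answer: 9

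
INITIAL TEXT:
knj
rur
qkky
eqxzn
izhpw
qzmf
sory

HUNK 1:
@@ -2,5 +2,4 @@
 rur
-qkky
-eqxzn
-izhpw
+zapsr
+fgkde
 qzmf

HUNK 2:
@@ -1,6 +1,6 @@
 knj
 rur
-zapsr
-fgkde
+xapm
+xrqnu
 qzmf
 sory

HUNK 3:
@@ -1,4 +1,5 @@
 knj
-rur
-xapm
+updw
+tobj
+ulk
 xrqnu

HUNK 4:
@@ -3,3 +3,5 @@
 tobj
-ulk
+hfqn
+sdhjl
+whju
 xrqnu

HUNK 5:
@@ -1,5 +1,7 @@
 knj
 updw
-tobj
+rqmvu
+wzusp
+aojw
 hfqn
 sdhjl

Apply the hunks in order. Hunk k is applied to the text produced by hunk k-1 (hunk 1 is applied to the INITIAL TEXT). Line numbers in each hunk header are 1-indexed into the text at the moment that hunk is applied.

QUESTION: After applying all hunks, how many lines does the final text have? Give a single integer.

Hunk 1: at line 2 remove [qkky,eqxzn,izhpw] add [zapsr,fgkde] -> 6 lines: knj rur zapsr fgkde qzmf sory
Hunk 2: at line 1 remove [zapsr,fgkde] add [xapm,xrqnu] -> 6 lines: knj rur xapm xrqnu qzmf sory
Hunk 3: at line 1 remove [rur,xapm] add [updw,tobj,ulk] -> 7 lines: knj updw tobj ulk xrqnu qzmf sory
Hunk 4: at line 3 remove [ulk] add [hfqn,sdhjl,whju] -> 9 lines: knj updw tobj hfqn sdhjl whju xrqnu qzmf sory
Hunk 5: at line 1 remove [tobj] add [rqmvu,wzusp,aojw] -> 11 lines: knj updw rqmvu wzusp aojw hfqn sdhjl whju xrqnu qzmf sory
Final line count: 11

Answer: 11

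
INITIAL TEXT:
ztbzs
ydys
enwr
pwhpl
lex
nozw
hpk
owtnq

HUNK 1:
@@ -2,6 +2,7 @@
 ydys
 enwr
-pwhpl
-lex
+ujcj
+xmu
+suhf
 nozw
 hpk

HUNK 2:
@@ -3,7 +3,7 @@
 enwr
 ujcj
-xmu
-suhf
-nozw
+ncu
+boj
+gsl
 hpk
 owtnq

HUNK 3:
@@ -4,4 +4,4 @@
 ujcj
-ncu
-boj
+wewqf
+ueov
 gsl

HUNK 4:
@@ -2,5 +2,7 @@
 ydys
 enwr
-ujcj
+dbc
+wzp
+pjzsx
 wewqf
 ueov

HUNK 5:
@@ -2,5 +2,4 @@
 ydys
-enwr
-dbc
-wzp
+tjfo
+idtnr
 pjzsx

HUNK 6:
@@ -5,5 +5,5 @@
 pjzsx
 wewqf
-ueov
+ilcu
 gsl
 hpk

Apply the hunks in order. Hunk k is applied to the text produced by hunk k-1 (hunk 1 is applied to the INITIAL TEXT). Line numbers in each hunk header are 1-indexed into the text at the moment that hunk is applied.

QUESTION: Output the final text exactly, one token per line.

Hunk 1: at line 2 remove [pwhpl,lex] add [ujcj,xmu,suhf] -> 9 lines: ztbzs ydys enwr ujcj xmu suhf nozw hpk owtnq
Hunk 2: at line 3 remove [xmu,suhf,nozw] add [ncu,boj,gsl] -> 9 lines: ztbzs ydys enwr ujcj ncu boj gsl hpk owtnq
Hunk 3: at line 4 remove [ncu,boj] add [wewqf,ueov] -> 9 lines: ztbzs ydys enwr ujcj wewqf ueov gsl hpk owtnq
Hunk 4: at line 2 remove [ujcj] add [dbc,wzp,pjzsx] -> 11 lines: ztbzs ydys enwr dbc wzp pjzsx wewqf ueov gsl hpk owtnq
Hunk 5: at line 2 remove [enwr,dbc,wzp] add [tjfo,idtnr] -> 10 lines: ztbzs ydys tjfo idtnr pjzsx wewqf ueov gsl hpk owtnq
Hunk 6: at line 5 remove [ueov] add [ilcu] -> 10 lines: ztbzs ydys tjfo idtnr pjzsx wewqf ilcu gsl hpk owtnq

Answer: ztbzs
ydys
tjfo
idtnr
pjzsx
wewqf
ilcu
gsl
hpk
owtnq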